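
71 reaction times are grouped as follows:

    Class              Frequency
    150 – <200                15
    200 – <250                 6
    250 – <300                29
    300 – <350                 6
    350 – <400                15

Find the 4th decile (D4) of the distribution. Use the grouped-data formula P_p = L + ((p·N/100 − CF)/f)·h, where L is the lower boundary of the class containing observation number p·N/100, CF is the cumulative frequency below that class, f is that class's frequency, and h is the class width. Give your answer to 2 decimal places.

262.76

N = 71; target position k = 40/100 · 71 = 28.4.
Cumulative frequencies: 15, 21, 50, 56, 71.
Observation 28.4 falls in the class 250 – <300.
L = 250, CF = 21, f = 29, h = 50.
P40 = 250 + ((28.4 − 21)/29)·50 = 250 + 12.7586 = 262.759.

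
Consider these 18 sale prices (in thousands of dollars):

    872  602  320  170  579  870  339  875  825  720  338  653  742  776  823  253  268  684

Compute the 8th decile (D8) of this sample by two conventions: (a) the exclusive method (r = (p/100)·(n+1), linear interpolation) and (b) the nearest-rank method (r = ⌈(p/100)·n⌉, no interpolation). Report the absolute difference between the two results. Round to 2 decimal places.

Sorted: 170, 253, 268, 320, 338, 339, 579, 602, 653, 684, 720, 742, 776, 823, 825, 870, 872, 875.
n = 18.
(a) r = 15.2; between ranks 15 (825) and 16 (870): 834.
(b) the nearest-rank method: rank 15 → 825.
|834 − 825| = 9.

9.00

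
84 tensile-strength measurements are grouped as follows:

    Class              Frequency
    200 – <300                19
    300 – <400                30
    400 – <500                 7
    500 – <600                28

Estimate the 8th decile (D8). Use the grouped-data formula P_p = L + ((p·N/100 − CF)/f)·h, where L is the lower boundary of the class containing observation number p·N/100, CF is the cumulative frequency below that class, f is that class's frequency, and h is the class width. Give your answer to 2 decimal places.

N = 84; target position k = 80/100 · 84 = 67.2.
Cumulative frequencies: 19, 49, 56, 84.
Observation 67.2 falls in the class 500 – <600.
L = 500, CF = 56, f = 28, h = 100.
P80 = 500 + ((67.2 − 56)/28)·100 = 500 + 40 = 540.

540.00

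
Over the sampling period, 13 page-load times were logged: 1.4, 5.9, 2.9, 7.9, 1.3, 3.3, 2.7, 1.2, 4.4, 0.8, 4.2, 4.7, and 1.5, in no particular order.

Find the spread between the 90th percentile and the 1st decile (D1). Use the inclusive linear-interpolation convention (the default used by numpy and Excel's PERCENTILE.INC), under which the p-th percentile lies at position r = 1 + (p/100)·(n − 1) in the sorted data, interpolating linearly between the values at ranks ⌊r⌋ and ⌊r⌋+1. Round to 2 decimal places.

Sorted: 0.8, 1.2, 1.3, 1.4, 1.5, 2.7, 2.9, 3.3, 4.2, 4.4, 4.7, 5.9, 7.9.
n = 13.
P10: r = 2.2; ranks 2–3 are 1.2, 1.3; interpolating gives 1.22.
P90: r = 11.8; ranks 11–12 are 4.7, 5.9; interpolating gives 5.66.
Difference: 5.66 − 1.22 = 4.44.

4.44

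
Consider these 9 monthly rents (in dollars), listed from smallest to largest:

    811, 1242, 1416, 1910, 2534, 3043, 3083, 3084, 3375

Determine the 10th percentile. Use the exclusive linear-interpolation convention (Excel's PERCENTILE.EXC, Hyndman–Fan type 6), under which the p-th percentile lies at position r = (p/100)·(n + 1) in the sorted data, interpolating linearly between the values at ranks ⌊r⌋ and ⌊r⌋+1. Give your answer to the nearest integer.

n = 9.
r = (10/100)·(9 + 1) = 1.
r is an integer, so P10 is the value at rank 1: 811.

811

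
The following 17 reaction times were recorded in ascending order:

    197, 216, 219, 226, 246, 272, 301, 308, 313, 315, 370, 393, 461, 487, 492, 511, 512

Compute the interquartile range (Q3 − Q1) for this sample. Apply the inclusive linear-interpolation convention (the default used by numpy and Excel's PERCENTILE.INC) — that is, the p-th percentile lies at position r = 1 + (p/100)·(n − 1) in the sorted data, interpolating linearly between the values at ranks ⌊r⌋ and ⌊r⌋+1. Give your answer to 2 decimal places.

215.00

n = 17.
P25: r = 5 (integer) → 246.
P75: r = 13 (integer) → 461.
Difference: 461 − 246 = 215.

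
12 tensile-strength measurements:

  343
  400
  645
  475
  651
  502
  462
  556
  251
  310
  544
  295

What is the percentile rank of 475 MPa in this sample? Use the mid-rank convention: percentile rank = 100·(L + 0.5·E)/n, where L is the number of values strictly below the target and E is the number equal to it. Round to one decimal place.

54.2

Sorted: 251, 295, 310, 343, 400, 462, 475, 502, 544, 556, 645, 651.
Count below 475: L = 6; count equal: E = 1; n = 12.
Percentile rank = 100·(6 + 0.5·1)/12 = 100·6.5/12 = 54.17.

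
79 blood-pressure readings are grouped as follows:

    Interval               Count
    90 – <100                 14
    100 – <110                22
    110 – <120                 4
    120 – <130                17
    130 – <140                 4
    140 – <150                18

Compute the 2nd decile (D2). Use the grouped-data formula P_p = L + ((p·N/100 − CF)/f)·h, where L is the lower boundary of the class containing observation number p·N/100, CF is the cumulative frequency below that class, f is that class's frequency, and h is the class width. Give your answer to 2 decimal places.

N = 79; target position k = 20/100 · 79 = 15.8.
Cumulative frequencies: 14, 36, 40, 57, 61, 79.
Observation 15.8 falls in the class 100 – <110.
L = 100, CF = 14, f = 22, h = 10.
P20 = 100 + ((15.8 − 14)/22)·10 = 100 + 0.818182 = 100.818.

100.82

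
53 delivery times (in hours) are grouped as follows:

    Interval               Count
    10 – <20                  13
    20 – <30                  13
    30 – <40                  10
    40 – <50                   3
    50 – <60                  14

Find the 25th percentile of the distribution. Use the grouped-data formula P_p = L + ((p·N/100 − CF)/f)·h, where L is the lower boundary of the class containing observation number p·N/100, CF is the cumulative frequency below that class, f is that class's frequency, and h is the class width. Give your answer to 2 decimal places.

N = 53; target position k = 25/100 · 53 = 13.25.
Cumulative frequencies: 13, 26, 36, 39, 53.
Observation 13.25 falls in the class 20 – <30.
L = 20, CF = 13, f = 13, h = 10.
P25 = 20 + ((13.25 − 13)/13)·10 = 20 + 0.192308 = 20.1923.

20.19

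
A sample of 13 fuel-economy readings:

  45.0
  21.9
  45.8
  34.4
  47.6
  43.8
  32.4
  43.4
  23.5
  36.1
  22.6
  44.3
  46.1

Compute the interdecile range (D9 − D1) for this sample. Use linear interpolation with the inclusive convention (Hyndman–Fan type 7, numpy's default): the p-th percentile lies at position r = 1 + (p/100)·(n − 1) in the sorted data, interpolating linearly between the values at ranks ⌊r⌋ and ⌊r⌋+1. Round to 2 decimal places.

23.26

Sorted: 21.9, 22.6, 23.5, 32.4, 34.4, 36.1, 43.4, 43.8, 44.3, 45.0, 45.8, 46.1, 47.6.
n = 13.
P10: r = 2.2; ranks 2–3 are 22.6, 23.5; interpolating gives 22.78.
P90: r = 11.8; ranks 11–12 are 45.8, 46.1; interpolating gives 46.04.
Difference: 46.04 − 22.78 = 23.26.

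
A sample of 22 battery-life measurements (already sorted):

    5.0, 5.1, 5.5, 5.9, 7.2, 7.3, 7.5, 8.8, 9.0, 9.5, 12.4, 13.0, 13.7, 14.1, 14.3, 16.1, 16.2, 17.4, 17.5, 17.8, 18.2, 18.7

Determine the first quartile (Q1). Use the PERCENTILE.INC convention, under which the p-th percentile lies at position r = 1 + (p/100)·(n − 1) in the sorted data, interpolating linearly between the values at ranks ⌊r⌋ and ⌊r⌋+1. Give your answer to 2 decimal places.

n = 22.
r = 1 + (25/100)·(22 − 1) = 1 + 5.25 = 6.25.
Rank 6 is 7.3 and rank 7 is 7.5.
Interpolate: 7.3 + 0.25·(7.5 − 7.3) = 7.3 + 0.25·0.2 = 7.35.

7.35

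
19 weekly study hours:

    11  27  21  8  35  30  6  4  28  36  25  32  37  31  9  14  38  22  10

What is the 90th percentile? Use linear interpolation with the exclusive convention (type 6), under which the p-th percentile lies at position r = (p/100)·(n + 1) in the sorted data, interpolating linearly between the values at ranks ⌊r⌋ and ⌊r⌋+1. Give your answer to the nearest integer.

37

Sorted: 4, 6, 8, 9, 10, 11, 14, 21, 22, 25, 27, 28, 30, 31, 32, 35, 36, 37, 38.
n = 19.
r = (90/100)·(19 + 1) = 18.
r is an integer, so P90 is the value at rank 18: 37.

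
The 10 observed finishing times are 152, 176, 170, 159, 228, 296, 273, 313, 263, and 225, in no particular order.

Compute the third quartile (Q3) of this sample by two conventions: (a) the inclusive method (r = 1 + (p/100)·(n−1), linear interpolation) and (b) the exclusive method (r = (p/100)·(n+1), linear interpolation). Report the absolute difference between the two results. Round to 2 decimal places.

8.25

Sorted: 152, 159, 170, 176, 225, 228, 263, 273, 296, 313.
n = 10.
(a) r = 7.75; between ranks 7 (263) and 8 (273): 270.5.
(b) r = 8.25; between ranks 8 (273) and 9 (296): 278.75.
|270.5 − 278.75| = 8.25.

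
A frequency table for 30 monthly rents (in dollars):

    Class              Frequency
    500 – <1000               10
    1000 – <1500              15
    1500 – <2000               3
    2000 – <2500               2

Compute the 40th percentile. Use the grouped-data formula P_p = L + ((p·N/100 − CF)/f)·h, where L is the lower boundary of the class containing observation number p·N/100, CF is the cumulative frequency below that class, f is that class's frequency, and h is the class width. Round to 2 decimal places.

1066.67

N = 30; target position k = 40/100 · 30 = 12.
Cumulative frequencies: 10, 25, 28, 30.
Observation 12 falls in the class 1000 – <1500.
L = 1000, CF = 10, f = 15, h = 500.
P40 = 1000 + ((12 − 10)/15)·500 = 1000 + 66.6667 = 1066.67.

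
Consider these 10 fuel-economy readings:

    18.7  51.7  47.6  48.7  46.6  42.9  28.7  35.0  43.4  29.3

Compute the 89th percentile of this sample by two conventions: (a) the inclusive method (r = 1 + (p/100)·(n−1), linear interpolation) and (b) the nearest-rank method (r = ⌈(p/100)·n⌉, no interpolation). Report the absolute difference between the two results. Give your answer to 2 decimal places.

0.03

Sorted: 18.7, 28.7, 29.3, 35.0, 42.9, 43.4, 46.6, 47.6, 48.7, 51.7.
n = 10.
(a) r = 9.01; between ranks 9 (48.7) and 10 (51.7): 48.73.
(b) the nearest-rank method: rank 9 → 48.7.
|48.73 − 48.7| = 0.03.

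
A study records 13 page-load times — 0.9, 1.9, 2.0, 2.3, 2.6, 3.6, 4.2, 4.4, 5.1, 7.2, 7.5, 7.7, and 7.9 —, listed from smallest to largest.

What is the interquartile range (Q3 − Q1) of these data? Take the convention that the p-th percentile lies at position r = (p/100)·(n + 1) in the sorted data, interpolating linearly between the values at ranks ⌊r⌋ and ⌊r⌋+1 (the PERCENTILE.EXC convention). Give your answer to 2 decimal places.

n = 13.
P25: r = 3.5; ranks 3–4 are 2.0, 2.3; interpolating gives 2.15.
P75: r = 10.5; ranks 10–11 are 7.2, 7.5; interpolating gives 7.35.
Difference: 7.35 − 2.15 = 5.2.

5.20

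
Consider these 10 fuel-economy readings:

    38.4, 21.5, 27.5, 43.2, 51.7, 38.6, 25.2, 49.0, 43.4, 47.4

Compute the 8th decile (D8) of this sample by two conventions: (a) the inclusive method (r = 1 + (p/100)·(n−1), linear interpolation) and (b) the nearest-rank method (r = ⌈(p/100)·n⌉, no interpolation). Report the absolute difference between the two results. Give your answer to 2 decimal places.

Sorted: 21.5, 25.2, 27.5, 38.4, 38.6, 43.2, 43.4, 47.4, 49.0, 51.7.
n = 10.
(a) r = 8.2; between ranks 8 (47.4) and 9 (49.0): 47.72.
(b) the nearest-rank method: rank 8 → 47.4.
|47.72 − 47.4| = 0.32.

0.32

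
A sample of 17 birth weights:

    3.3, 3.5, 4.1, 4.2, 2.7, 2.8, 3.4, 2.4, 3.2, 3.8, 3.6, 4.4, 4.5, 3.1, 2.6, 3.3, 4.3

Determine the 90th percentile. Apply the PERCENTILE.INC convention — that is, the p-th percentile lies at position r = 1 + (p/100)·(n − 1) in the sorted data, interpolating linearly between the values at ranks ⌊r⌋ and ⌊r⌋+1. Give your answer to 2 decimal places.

Sorted: 2.4, 2.6, 2.7, 2.8, 3.1, 3.2, 3.3, 3.3, 3.4, 3.5, 3.6, 3.8, 4.1, 4.2, 4.3, 4.4, 4.5.
n = 17.
r = 1 + (90/100)·(17 − 1) = 1 + 14.4 = 15.4.
Rank 15 is 4.3 and rank 16 is 4.4.
Interpolate: 4.3 + 0.4·(4.4 − 4.3) = 4.3 + 0.4·0.1 = 4.34.

4.34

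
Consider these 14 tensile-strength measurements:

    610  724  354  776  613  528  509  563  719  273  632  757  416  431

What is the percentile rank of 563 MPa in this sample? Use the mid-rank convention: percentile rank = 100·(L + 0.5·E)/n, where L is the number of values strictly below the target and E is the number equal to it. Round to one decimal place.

Sorted: 273, 354, 416, 431, 509, 528, 563, 610, 613, 632, 719, 724, 757, 776.
Count below 563: L = 6; count equal: E = 1; n = 14.
Percentile rank = 100·(6 + 0.5·1)/14 = 100·6.5/14 = 46.43.

46.4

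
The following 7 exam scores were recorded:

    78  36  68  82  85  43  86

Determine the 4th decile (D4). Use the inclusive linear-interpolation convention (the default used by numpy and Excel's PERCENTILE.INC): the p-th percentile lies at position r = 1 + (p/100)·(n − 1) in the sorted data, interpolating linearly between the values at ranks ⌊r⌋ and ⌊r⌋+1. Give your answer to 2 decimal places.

Sorted: 36, 43, 68, 78, 82, 85, 86.
n = 7.
r = 1 + (40/100)·(7 − 1) = 1 + 2.4 = 3.4.
Rank 3 is 68 and rank 4 is 78.
Interpolate: 68 + 0.4·(78 − 68) = 68 + 0.4·10 = 72.

72.00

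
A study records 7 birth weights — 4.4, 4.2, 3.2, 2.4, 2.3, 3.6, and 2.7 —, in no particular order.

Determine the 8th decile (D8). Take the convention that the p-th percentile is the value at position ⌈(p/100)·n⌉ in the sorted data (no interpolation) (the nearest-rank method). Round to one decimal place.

4.2

Sorted: 2.3, 2.4, 2.7, 3.2, 3.6, 4.2, 4.4.
n = 7.
Position = ⌈80/100 · 7⌉ = ⌈5.6⌉ = 6.
The value at rank 6 is 4.2.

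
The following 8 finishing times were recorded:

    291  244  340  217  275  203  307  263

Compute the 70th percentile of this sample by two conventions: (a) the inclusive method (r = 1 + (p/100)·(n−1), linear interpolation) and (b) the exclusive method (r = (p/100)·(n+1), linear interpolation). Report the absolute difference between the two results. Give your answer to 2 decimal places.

Sorted: 203, 217, 244, 263, 275, 291, 307, 340.
n = 8.
(a) r = 5.9; between ranks 5 (275) and 6 (291): 289.4.
(b) r = 6.3; between ranks 6 (291) and 7 (307): 295.8.
|289.4 − 295.8| = 6.4.

6.40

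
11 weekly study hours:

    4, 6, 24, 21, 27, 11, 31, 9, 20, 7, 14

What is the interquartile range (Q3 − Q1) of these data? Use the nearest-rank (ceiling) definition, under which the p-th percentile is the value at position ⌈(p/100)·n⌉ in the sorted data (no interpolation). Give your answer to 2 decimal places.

Sorted: 4, 6, 7, 9, 11, 14, 20, 21, 24, 27, 31.
n = 11.
P25: rank ⌈25/100·11⌉ = 3 → 7.
P75: rank ⌈75/100·11⌉ = 9 → 24.
Difference: 24 − 7 = 17.

17.00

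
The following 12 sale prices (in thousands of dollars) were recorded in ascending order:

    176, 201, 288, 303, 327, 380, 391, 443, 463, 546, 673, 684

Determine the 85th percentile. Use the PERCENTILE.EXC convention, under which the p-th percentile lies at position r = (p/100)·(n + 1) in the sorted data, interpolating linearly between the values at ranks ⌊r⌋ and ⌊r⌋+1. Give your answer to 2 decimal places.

n = 12.
r = (85/100)·(12 + 1) = 11.05.
Rank 11 is 673 and rank 12 is 684.
Interpolate: 673 + 0.05·(684 − 673) = 673 + 0.05·11 = 673.55.

673.55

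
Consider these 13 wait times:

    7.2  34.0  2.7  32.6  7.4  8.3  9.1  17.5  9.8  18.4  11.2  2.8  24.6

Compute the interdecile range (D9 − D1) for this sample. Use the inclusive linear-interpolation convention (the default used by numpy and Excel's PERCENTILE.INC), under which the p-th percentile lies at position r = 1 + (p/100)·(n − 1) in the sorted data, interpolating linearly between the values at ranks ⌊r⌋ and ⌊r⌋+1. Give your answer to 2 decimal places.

Sorted: 2.7, 2.8, 7.2, 7.4, 8.3, 9.1, 9.8, 11.2, 17.5, 18.4, 24.6, 32.6, 34.0.
n = 13.
P10: r = 2.2; ranks 2–3 are 2.8, 7.2; interpolating gives 3.68.
P90: r = 11.8; ranks 11–12 are 24.6, 32.6; interpolating gives 31.
Difference: 31 − 3.68 = 27.32.

27.32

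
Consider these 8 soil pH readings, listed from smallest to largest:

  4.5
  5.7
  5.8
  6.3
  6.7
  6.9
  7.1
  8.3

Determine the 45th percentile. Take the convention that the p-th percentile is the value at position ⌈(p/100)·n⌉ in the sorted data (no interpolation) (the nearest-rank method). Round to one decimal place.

6.3

n = 8.
Position = ⌈45/100 · 8⌉ = ⌈3.6⌉ = 4.
The value at rank 4 is 6.3.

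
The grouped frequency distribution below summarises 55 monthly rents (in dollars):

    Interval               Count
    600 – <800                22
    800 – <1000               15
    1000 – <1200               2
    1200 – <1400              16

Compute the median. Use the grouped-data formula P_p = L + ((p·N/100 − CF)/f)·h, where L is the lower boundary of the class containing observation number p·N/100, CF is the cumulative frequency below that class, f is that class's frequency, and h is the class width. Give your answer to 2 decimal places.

873.33

N = 55; target position k = 50/100 · 55 = 27.5.
Cumulative frequencies: 22, 37, 39, 55.
Observation 27.5 falls in the class 800 – <1000.
L = 800, CF = 22, f = 15, h = 200.
P50 = 800 + ((27.5 − 22)/15)·200 = 800 + 73.3333 = 873.333.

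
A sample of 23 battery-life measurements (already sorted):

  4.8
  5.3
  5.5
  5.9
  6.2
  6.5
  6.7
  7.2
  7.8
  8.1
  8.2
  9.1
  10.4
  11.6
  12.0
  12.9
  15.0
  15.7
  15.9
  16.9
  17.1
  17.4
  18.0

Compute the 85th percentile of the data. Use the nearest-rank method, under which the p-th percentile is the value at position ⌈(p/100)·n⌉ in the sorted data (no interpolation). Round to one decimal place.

n = 23.
Position = ⌈85/100 · 23⌉ = ⌈19.55⌉ = 20.
The value at rank 20 is 16.9.

16.9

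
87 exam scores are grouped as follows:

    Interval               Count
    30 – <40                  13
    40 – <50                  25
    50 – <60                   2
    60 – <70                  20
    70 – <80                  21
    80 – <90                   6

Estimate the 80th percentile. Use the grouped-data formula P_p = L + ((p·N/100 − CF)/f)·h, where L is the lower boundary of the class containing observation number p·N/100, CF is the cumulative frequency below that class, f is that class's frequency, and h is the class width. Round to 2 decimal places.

74.57

N = 87; target position k = 80/100 · 87 = 69.6.
Cumulative frequencies: 13, 38, 40, 60, 81, 87.
Observation 69.6 falls in the class 70 – <80.
L = 70, CF = 60, f = 21, h = 10.
P80 = 70 + ((69.6 − 60)/21)·10 = 70 + 4.57143 = 74.5714.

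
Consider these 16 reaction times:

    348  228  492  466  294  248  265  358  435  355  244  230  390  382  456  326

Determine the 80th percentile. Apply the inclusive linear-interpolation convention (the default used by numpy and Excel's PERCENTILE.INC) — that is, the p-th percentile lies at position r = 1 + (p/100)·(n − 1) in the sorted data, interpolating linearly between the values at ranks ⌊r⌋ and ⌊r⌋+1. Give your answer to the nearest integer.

Sorted: 228, 230, 244, 248, 265, 294, 326, 348, 355, 358, 382, 390, 435, 456, 466, 492.
n = 16.
r = 1 + (80/100)·(16 − 1) = 1 + 12 = 13.
r is an integer, so P80 is the value at rank 13: 435.

435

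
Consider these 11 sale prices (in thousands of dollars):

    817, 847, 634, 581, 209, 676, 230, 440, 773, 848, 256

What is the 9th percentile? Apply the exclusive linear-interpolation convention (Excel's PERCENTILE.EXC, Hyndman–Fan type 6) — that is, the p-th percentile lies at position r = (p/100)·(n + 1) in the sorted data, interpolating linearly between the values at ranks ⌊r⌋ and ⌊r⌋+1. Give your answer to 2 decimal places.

210.68

Sorted: 209, 230, 256, 440, 581, 634, 676, 773, 817, 847, 848.
n = 11.
r = (9/100)·(11 + 1) = 1.08.
Rank 1 is 209 and rank 2 is 230.
Interpolate: 209 + 0.08·(230 − 209) = 209 + 0.08·21 = 210.68.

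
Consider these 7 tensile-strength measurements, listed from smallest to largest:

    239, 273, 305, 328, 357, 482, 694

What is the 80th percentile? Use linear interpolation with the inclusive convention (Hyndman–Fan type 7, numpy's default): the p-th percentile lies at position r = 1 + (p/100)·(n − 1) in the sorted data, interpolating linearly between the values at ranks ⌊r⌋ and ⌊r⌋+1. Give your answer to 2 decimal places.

n = 7.
r = 1 + (80/100)·(7 − 1) = 1 + 4.8 = 5.8.
Rank 5 is 357 and rank 6 is 482.
Interpolate: 357 + 0.8·(482 − 357) = 357 + 0.8·125 = 457.

457.00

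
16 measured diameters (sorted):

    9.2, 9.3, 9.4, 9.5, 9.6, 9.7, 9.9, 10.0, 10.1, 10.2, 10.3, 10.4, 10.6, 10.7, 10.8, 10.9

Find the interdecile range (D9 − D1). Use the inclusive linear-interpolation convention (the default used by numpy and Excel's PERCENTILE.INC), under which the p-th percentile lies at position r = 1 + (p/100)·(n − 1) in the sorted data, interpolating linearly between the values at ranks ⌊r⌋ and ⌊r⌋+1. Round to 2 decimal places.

1.40

n = 16.
P10: r = 2.5; ranks 2–3 are 9.3, 9.4; interpolating gives 9.35.
P90: r = 14.5; ranks 14–15 are 10.7, 10.8; interpolating gives 10.75.
Difference: 10.75 − 9.35 = 1.4.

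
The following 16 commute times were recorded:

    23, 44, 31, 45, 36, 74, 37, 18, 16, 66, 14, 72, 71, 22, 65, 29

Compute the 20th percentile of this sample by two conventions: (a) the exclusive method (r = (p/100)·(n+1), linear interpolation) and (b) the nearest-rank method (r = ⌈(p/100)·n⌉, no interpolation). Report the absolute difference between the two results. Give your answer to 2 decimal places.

2.40

Sorted: 14, 16, 18, 22, 23, 29, 31, 36, 37, 44, 45, 65, 66, 71, 72, 74.
n = 16.
(a) r = 3.4; between ranks 3 (18) and 4 (22): 19.6.
(b) the nearest-rank method: rank 4 → 22.
|19.6 − 22| = 2.4.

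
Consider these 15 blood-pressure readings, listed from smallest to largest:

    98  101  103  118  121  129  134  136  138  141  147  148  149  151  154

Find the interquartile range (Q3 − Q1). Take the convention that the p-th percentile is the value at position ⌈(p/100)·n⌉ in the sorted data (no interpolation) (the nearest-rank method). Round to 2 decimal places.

n = 15.
P25: rank ⌈25/100·15⌉ = 4 → 118.
P75: rank ⌈75/100·15⌉ = 12 → 148.
Difference: 148 − 118 = 30.

30.00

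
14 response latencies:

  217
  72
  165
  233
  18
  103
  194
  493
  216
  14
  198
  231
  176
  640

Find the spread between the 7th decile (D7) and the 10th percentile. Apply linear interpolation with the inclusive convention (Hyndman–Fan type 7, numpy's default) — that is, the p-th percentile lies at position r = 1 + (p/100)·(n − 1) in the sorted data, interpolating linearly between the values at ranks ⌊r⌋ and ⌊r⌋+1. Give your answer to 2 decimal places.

184.20

Sorted: 14, 18, 72, 103, 165, 176, 194, 198, 216, 217, 231, 233, 493, 640.
n = 14.
P10: r = 2.3; ranks 2–3 are 18, 72; interpolating gives 34.2.
P70: r = 10.1; ranks 10–11 are 217, 231; interpolating gives 218.4.
Difference: 218.4 − 34.2 = 184.2.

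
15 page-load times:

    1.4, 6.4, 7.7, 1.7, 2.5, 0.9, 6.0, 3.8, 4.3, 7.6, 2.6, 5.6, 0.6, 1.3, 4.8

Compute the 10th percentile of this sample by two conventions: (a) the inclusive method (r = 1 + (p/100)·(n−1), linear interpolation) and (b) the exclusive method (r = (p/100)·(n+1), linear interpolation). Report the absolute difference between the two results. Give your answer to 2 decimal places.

0.28

Sorted: 0.6, 0.9, 1.3, 1.4, 1.7, 2.5, 2.6, 3.8, 4.3, 4.8, 5.6, 6.0, 6.4, 7.6, 7.7.
n = 15.
(a) r = 2.4; between ranks 2 (0.9) and 3 (1.3): 1.06.
(b) r = 1.6; between ranks 1 (0.6) and 2 (0.9): 0.78.
|1.06 − 0.78| = 0.28.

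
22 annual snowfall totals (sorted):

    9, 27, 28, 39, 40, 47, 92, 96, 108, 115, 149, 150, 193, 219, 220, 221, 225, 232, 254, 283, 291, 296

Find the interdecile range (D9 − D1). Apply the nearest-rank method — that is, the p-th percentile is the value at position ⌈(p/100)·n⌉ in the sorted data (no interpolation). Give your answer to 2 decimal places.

n = 22.
P10: rank ⌈10/100·22⌉ = 3 → 28.
P90: rank ⌈90/100·22⌉ = 20 → 283.
Difference: 283 − 28 = 255.

255.00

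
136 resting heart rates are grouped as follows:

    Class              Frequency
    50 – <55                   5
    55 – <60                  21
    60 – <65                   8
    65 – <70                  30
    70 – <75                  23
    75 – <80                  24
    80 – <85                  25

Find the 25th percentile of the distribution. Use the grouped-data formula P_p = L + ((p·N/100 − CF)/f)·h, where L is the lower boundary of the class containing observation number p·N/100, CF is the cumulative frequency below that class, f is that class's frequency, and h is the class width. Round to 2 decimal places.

N = 136; target position k = 25/100 · 136 = 34.
Cumulative frequencies: 5, 26, 34, 64, 87, 111, 136.
Observation 34 falls in the class 60 – <65.
L = 60, CF = 26, f = 8, h = 5.
P25 = 60 + ((34 − 26)/8)·5 = 60 + 5 = 65.

65.00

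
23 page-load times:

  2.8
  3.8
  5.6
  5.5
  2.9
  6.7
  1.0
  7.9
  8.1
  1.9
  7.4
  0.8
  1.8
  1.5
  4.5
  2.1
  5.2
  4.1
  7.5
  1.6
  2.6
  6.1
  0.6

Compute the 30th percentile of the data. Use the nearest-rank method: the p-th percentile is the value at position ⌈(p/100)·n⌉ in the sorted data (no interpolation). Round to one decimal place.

1.9

Sorted: 0.6, 0.8, 1.0, 1.5, 1.6, 1.8, 1.9, 2.1, 2.6, 2.8, 2.9, 3.8, 4.1, 4.5, 5.2, 5.5, 5.6, 6.1, 6.7, 7.4, 7.5, 7.9, 8.1.
n = 23.
Position = ⌈30/100 · 23⌉ = ⌈6.9⌉ = 7.
The value at rank 7 is 1.9.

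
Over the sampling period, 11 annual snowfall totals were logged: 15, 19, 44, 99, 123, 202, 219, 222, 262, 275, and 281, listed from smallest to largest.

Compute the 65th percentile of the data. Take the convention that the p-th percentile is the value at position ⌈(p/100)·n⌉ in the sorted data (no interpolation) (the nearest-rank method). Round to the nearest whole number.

n = 11.
Position = ⌈65/100 · 11⌉ = ⌈7.15⌉ = 8.
The value at rank 8 is 222.

222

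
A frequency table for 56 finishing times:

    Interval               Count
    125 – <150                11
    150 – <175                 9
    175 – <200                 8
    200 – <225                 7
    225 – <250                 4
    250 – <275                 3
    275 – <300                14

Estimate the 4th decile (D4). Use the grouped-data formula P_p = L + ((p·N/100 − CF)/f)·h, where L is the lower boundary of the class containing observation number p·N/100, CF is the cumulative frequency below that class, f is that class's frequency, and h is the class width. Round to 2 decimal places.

182.50

N = 56; target position k = 40/100 · 56 = 22.4.
Cumulative frequencies: 11, 20, 28, 35, 39, 42, 56.
Observation 22.4 falls in the class 175 – <200.
L = 175, CF = 20, f = 8, h = 25.
P40 = 175 + ((22.4 − 20)/8)·25 = 175 + 7.5 = 182.5.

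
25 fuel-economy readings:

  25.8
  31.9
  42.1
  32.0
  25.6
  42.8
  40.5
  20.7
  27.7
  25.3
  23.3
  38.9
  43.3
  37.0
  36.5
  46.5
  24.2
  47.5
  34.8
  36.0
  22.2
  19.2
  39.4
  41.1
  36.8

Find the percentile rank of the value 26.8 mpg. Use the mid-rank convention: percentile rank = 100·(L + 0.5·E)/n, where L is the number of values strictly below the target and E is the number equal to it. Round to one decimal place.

32.0

Sorted: 19.2, 20.7, 22.2, 23.3, 24.2, 25.3, 25.6, 25.8, 27.7, 31.9, 32.0, 34.8, 36.0, 36.5, 36.8, 37.0, 38.9, 39.4, 40.5, 41.1, 42.1, 42.8, 43.3, 46.5, 47.5.
Count below 26.8: L = 8; count equal: E = 0; n = 25.
Percentile rank = 100·(8 + 0.5·0)/25 = 100·8/25 = 32.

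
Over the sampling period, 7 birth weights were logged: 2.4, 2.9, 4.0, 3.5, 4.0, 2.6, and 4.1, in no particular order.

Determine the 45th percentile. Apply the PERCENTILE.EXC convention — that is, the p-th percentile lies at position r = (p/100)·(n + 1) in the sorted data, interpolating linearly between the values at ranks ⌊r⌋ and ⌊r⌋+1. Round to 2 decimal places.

3.26

Sorted: 2.4, 2.6, 2.9, 3.5, 4.0, 4.0, 4.1.
n = 7.
r = (45/100)·(7 + 1) = 3.6.
Rank 3 is 2.9 and rank 4 is 3.5.
Interpolate: 2.9 + 0.6·(3.5 − 2.9) = 2.9 + 0.6·0.6 = 3.26.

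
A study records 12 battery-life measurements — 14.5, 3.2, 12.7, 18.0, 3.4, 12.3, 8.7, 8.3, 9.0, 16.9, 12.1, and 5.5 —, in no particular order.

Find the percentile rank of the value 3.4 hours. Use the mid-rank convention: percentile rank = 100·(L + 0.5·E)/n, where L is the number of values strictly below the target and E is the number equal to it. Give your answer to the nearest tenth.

Sorted: 3.2, 3.4, 5.5, 8.3, 8.7, 9.0, 12.1, 12.3, 12.7, 14.5, 16.9, 18.0.
Count below 3.4: L = 1; count equal: E = 1; n = 12.
Percentile rank = 100·(1 + 0.5·1)/12 = 100·1.5/12 = 12.5.

12.5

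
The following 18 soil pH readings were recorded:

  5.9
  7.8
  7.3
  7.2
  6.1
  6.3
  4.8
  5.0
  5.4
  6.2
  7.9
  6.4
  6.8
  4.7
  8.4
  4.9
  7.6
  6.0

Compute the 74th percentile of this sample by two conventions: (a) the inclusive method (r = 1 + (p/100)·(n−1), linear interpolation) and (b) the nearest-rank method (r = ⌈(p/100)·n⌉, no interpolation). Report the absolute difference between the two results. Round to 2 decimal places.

Sorted: 4.7, 4.8, 4.9, 5.0, 5.4, 5.9, 6.0, 6.1, 6.2, 6.3, 6.4, 6.8, 7.2, 7.3, 7.6, 7.8, 7.9, 8.4.
n = 18.
(a) r = 13.58; between ranks 13 (7.2) and 14 (7.3): 7.258.
(b) the nearest-rank method: rank 14 → 7.3.
|7.258 − 7.3| = 0.042.

0.04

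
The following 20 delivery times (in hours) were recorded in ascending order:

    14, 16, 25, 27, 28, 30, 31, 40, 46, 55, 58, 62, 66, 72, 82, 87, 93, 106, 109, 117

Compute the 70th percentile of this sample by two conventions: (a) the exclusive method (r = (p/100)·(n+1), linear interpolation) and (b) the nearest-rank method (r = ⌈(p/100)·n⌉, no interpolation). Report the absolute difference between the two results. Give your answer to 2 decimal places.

7.00

n = 20.
(a) r = 14.7; between ranks 14 (72) and 15 (82): 79.
(b) the nearest-rank method: rank 14 → 72.
|79 − 72| = 7.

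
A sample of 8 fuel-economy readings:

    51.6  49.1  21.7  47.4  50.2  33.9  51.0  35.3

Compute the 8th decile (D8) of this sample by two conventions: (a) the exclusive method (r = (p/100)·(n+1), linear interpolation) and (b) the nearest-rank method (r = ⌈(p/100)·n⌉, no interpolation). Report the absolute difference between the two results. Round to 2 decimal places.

Sorted: 21.7, 33.9, 35.3, 47.4, 49.1, 50.2, 51.0, 51.6.
n = 8.
(a) r = 7.2; between ranks 7 (51.0) and 8 (51.6): 51.12.
(b) the nearest-rank method: rank 7 → 51.
|51.12 − 51| = 0.12.

0.12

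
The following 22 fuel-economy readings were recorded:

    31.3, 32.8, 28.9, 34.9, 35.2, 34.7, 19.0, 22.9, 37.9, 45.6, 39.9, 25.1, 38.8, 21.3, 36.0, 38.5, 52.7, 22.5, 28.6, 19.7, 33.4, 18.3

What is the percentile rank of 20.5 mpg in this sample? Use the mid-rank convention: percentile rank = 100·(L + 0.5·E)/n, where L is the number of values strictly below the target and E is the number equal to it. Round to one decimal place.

13.6

Sorted: 18.3, 19.0, 19.7, 21.3, 22.5, 22.9, 25.1, 28.6, 28.9, 31.3, 32.8, 33.4, 34.7, 34.9, 35.2, 36.0, 37.9, 38.5, 38.8, 39.9, 45.6, 52.7.
Count below 20.5: L = 3; count equal: E = 0; n = 22.
Percentile rank = 100·(3 + 0.5·0)/22 = 100·3/22 = 13.64.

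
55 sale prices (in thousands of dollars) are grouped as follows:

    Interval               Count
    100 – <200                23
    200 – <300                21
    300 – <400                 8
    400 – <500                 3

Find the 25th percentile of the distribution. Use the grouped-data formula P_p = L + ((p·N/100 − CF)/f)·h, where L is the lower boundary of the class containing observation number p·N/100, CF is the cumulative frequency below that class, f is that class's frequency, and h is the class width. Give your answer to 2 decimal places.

159.78

N = 55; target position k = 25/100 · 55 = 13.75.
Cumulative frequencies: 23, 44, 52, 55.
Observation 13.75 falls in the class 100 – <200.
L = 100, CF = 0, f = 23, h = 100.
P25 = 100 + ((13.75 − 0)/23)·100 = 100 + 59.7826 = 159.783.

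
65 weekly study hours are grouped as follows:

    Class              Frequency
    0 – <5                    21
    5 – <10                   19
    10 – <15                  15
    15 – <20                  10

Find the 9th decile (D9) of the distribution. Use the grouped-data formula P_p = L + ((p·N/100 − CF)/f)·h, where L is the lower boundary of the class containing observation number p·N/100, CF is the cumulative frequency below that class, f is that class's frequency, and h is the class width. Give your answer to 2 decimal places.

N = 65; target position k = 90/100 · 65 = 58.5.
Cumulative frequencies: 21, 40, 55, 65.
Observation 58.5 falls in the class 15 – <20.
L = 15, CF = 55, f = 10, h = 5.
P90 = 15 + ((58.5 − 55)/10)·5 = 15 + 1.75 = 16.75.

16.75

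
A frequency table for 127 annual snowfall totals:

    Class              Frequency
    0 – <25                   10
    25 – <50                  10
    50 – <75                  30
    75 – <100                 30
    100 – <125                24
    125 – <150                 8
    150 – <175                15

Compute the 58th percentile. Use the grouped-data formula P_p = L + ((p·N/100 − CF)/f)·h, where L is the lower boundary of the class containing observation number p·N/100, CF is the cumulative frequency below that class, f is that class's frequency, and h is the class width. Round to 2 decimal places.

94.72

N = 127; target position k = 58/100 · 127 = 73.66.
Cumulative frequencies: 10, 20, 50, 80, 104, 112, 127.
Observation 73.66 falls in the class 75 – <100.
L = 75, CF = 50, f = 30, h = 25.
P58 = 75 + ((73.66 − 50)/30)·25 = 75 + 19.7167 = 94.7167.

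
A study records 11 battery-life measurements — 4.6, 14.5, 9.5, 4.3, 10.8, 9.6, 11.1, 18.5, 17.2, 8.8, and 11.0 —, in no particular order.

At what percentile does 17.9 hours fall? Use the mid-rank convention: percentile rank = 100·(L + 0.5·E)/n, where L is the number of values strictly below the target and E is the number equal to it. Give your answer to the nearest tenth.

90.9

Sorted: 4.3, 4.6, 8.8, 9.5, 9.6, 10.8, 11.0, 11.1, 14.5, 17.2, 18.5.
Count below 17.9: L = 10; count equal: E = 0; n = 11.
Percentile rank = 100·(10 + 0.5·0)/11 = 100·10/11 = 90.91.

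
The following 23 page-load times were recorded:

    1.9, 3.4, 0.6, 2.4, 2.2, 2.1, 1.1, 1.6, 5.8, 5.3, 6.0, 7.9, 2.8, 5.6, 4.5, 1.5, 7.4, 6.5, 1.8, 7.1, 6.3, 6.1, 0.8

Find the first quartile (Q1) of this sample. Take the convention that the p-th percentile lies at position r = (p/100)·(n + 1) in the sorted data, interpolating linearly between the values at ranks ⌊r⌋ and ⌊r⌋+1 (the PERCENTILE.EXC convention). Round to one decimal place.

1.8

Sorted: 0.6, 0.8, 1.1, 1.5, 1.6, 1.8, 1.9, 2.1, 2.2, 2.4, 2.8, 3.4, 4.5, 5.3, 5.6, 5.8, 6.0, 6.1, 6.3, 6.5, 7.1, 7.4, 7.9.
n = 23.
r = (25/100)·(23 + 1) = 6.
r is an integer, so P25 is the value at rank 6: 1.8.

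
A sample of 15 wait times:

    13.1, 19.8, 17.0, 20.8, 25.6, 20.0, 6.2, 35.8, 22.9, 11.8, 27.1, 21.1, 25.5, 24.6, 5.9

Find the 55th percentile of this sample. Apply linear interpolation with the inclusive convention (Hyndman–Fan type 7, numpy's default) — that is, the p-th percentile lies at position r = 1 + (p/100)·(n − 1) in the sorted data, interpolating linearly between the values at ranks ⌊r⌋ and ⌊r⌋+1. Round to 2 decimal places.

21.01

Sorted: 5.9, 6.2, 11.8, 13.1, 17.0, 19.8, 20.0, 20.8, 21.1, 22.9, 24.6, 25.5, 25.6, 27.1, 35.8.
n = 15.
r = 1 + (55/100)·(15 − 1) = 1 + 7.7 = 8.7.
Rank 8 is 20.8 and rank 9 is 21.1.
Interpolate: 20.8 + 0.7·(21.1 − 20.8) = 20.8 + 0.7·0.3 = 21.01.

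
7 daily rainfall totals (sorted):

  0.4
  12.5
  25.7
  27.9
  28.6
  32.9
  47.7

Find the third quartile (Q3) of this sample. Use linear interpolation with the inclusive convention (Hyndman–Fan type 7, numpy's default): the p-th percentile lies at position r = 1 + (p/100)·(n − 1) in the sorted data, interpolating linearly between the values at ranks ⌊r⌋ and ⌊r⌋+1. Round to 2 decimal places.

30.75

n = 7.
r = 1 + (75/100)·(7 − 1) = 1 + 4.5 = 5.5.
Rank 5 is 28.6 and rank 6 is 32.9.
Interpolate: 28.6 + 0.5·(32.9 − 28.6) = 28.6 + 0.5·4.3 = 30.75.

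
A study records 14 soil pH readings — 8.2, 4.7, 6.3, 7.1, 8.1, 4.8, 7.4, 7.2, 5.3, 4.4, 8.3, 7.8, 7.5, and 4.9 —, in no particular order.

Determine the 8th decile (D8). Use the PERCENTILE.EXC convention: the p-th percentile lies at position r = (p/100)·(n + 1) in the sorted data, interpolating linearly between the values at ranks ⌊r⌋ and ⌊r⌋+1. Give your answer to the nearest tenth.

8.1

Sorted: 4.4, 4.7, 4.8, 4.9, 5.3, 6.3, 7.1, 7.2, 7.4, 7.5, 7.8, 8.1, 8.2, 8.3.
n = 14.
r = (80/100)·(14 + 1) = 12.
r is an integer, so P80 is the value at rank 12: 8.1.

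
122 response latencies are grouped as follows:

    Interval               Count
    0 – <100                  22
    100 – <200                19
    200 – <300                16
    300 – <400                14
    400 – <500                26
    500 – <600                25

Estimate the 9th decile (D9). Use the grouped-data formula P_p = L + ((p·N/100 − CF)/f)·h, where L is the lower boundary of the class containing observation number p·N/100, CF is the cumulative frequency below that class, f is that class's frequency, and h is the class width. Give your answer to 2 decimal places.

N = 122; target position k = 90/100 · 122 = 109.8.
Cumulative frequencies: 22, 41, 57, 71, 97, 122.
Observation 109.8 falls in the class 500 – <600.
L = 500, CF = 97, f = 25, h = 100.
P90 = 500 + ((109.8 − 97)/25)·100 = 500 + 51.2 = 551.2.

551.20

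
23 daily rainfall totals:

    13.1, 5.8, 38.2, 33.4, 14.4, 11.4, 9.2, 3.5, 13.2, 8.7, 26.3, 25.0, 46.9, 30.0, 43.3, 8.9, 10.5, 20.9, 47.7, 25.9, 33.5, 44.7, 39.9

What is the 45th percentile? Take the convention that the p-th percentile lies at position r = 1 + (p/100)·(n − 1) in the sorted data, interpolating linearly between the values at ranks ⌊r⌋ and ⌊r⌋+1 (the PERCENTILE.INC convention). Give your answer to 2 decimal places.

Sorted: 3.5, 5.8, 8.7, 8.9, 9.2, 10.5, 11.4, 13.1, 13.2, 14.4, 20.9, 25.0, 25.9, 26.3, 30.0, 33.4, 33.5, 38.2, 39.9, 43.3, 44.7, 46.9, 47.7.
n = 23.
r = 1 + (45/100)·(23 − 1) = 1 + 9.9 = 10.9.
Rank 10 is 14.4 and rank 11 is 20.9.
Interpolate: 14.4 + 0.9·(20.9 − 14.4) = 14.4 + 0.9·6.5 = 20.25.

20.25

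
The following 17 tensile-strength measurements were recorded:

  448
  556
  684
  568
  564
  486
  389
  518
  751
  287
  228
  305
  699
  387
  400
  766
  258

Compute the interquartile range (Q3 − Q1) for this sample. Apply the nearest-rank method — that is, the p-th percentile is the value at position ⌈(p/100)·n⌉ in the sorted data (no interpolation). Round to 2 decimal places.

181.00

Sorted: 228, 258, 287, 305, 387, 389, 400, 448, 486, 518, 556, 564, 568, 684, 699, 751, 766.
n = 17.
P25: rank ⌈25/100·17⌉ = 5 → 387.
P75: rank ⌈75/100·17⌉ = 13 → 568.
Difference: 568 − 387 = 181.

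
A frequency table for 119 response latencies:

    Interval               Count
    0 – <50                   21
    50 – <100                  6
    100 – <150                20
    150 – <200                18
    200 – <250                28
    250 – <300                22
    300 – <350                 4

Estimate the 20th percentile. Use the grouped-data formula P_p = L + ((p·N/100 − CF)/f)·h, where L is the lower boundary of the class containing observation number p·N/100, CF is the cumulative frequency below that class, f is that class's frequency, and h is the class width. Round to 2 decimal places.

73.33

N = 119; target position k = 20/100 · 119 = 23.8.
Cumulative frequencies: 21, 27, 47, 65, 93, 115, 119.
Observation 23.8 falls in the class 50 – <100.
L = 50, CF = 21, f = 6, h = 50.
P20 = 50 + ((23.8 − 21)/6)·50 = 50 + 23.3333 = 73.3333.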